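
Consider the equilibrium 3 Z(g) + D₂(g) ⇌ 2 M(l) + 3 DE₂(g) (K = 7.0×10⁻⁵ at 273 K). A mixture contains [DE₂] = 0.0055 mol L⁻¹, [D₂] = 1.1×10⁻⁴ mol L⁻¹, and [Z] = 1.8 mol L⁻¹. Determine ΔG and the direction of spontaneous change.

ΔG = 2.97 kJ/mol; the forward reaction is non-spontaneous

(M is a pure liquid — omitted from Q.)
Q = [DE₂]³ / ([Z]³·[D₂]) = (0.0055)³ / ((1.8)³·(1.1×10⁻⁴)) = 2.59×10⁻⁴
ΔG = RT ln(Q/K) = (8.314 J mol⁻¹ K⁻¹)(273 K) × ln(2.59×10⁻⁴/7.0×10⁻⁵)
   = (2.270 kJ/mol)(1.308) = 2.97 kJ/mol
ΔG > 0, so the forward reaction is non-spontaneous (proceeds in reverse).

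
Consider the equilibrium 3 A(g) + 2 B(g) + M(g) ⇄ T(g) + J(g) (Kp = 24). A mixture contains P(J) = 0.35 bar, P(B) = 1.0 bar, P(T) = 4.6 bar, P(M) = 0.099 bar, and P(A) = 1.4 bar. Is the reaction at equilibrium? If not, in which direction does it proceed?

Qp = P(T)·P(J) / (P(A)³·P(B)²·P(M)) = (4.6)·(0.35) / ((1.4)³·(1.0)²·(0.099)) = 5.9
Qp = 5.9 < Kp = 24, so the forward reaction proceeds.

to the right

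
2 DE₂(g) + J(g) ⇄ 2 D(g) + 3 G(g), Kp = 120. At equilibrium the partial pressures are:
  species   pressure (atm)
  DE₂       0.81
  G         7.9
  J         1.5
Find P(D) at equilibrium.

P(D) = 0.49 atm

At equilibrium, Kp = P(D)²·P(G)³ / (P(DE₂)²·P(J)) = 120.
(P(D))²·(7.9)³ / ((0.81)²·(1.5)) = 120
P(D)² = 0.240 ⇒ P(D) = 0.49 atm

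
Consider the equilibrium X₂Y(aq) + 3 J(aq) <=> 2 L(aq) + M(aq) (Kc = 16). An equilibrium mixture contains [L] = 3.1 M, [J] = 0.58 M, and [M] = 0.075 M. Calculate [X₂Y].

At equilibrium, Kc = [L]²·[M] / ([X₂Y]·[J]³) = 16.
(3.1)²·(0.075) / (([X₂Y])·(0.58)³) = 16
[X₂Y] = 0.231 = 0.23 M

[X₂Y] = 0.23 M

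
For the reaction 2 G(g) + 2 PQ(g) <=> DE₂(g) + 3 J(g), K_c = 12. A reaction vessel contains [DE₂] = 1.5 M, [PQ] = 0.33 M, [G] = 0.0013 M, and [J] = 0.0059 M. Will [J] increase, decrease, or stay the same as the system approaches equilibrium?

Q_c = [DE₂]·[J]³ / ([G]²·[PQ]²) = (1.5)·(0.0059)³ / ((0.0013)²·(0.33)²) = 1.7
Q_c = 1.7 < K_c = 12: net forward reaction.
J is a product, so it increases.

increase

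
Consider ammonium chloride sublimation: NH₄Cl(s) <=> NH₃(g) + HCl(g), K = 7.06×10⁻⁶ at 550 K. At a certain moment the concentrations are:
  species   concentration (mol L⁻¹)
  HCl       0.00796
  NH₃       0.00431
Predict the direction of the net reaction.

to the left

(NH₄Cl is a pure solid — omitted from Q.)
Q = [NH₃]·[HCl] = (0.00431)·(0.00796) = 3.43×10⁻⁵
Q = 3.43×10⁻⁵ > K = 7.06×10⁻⁶, so the reverse reaction proceeds.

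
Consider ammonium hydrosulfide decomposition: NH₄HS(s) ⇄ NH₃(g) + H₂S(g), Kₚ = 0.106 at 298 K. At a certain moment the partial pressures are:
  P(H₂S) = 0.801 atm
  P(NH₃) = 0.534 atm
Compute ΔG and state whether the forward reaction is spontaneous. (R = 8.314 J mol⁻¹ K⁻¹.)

(NH₄HS is a pure solid — omitted from Qₚ.)
Qₚ = P(NH₃)·P(H₂S) = (0.534)·(0.801) = 0.428
ΔG = RT ln(Qₚ/Kₚ) = (8.314 J mol⁻¹ K⁻¹)(298 K) × ln(0.428/0.106)
   = (2.478 kJ/mol)(1.396) = 3.46 kJ/mol
ΔG > 0, so the forward reaction is non-spontaneous (proceeds in reverse).

ΔG = 3.46 kJ/mol; the forward reaction is non-spontaneous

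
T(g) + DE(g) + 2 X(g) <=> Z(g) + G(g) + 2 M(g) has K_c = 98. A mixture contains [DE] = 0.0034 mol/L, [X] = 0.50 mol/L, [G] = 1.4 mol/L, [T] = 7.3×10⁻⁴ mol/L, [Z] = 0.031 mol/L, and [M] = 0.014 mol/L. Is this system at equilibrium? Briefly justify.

Q_c = [Z]·[G]·[M]² / ([T]·[DE]·[X]²) = (0.031)·(1.4)·(0.014)² / ((7.3×10⁻⁴)·(0.0034)·(0.50)²) = 14
Q_c = 14 < K_c = 98: net forward reaction.

no; Q < K, reaction proceeds forward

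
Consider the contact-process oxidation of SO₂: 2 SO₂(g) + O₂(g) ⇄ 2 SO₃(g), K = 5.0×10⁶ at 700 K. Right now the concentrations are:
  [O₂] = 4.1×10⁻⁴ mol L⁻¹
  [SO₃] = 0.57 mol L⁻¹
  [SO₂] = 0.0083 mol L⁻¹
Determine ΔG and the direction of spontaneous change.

ΔG = 4.85 kJ/mol; the forward reaction is non-spontaneous

Q = [SO₃]² / ([SO₂]²·[O₂]) = (0.57)² / ((0.0083)²·(4.1×10⁻⁴)) = 1.15×10⁷
ΔG = RT ln(Q/K) = (8.314 J mol⁻¹ K⁻¹)(700 K) × ln(1.15×10⁷/5.0×10⁶)
   = (5.820 kJ/mol)(0.8329) = 4.85 kJ/mol
ΔG > 0, so the forward reaction is non-spontaneous (proceeds in reverse).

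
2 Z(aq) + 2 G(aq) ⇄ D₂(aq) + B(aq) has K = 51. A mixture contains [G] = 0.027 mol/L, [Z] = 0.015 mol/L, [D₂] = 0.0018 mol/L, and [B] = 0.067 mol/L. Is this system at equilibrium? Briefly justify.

no; Q > K, reaction proceeds in reverse

Q = [D₂]·[B] / ([Z]²·[G]²) = (0.0018)·(0.067) / ((0.015)²·(0.027)²) = 740
Q = 740 > K = 51: net reverse reaction.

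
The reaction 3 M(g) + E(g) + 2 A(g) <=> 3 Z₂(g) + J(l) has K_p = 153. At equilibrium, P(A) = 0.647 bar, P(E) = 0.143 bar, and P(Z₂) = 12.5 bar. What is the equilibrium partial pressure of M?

P(M) = 5.97 bar

(J is a pure liquid — omitted from K_p.)
At equilibrium, K_p = P(Z₂)³ / (P(M)³·P(E)·P(A)²) = 153.
(12.5)³ / ((P(M))³·(0.143)·(0.647)²) = 153
P(M)³ = 213 ⇒ P(M) = 5.97 bar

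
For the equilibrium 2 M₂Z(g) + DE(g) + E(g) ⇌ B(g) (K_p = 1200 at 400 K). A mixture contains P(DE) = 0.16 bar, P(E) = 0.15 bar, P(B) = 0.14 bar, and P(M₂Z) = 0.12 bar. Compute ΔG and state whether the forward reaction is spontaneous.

ΔG = -3.61 kJ/mol; the forward reaction is spontaneous

Q_p = P(B) / (P(M₂Z)²·P(DE)·P(E)) = (0.14) / ((0.12)²·(0.16)·(0.15)) = 405
ΔG = RT ln(Q_p/K_p) = (8.314 J mol⁻¹ K⁻¹)(400 K) × ln(405/1200)
   = (3.326 kJ/mol)(-1.086) = -3.61 kJ/mol
ΔG < 0, so the forward reaction is spontaneous (proceeds forward).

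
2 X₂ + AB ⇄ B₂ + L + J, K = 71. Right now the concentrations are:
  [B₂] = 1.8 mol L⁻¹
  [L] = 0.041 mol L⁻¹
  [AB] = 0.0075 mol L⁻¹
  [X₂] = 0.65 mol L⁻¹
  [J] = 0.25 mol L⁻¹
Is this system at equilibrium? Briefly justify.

Q = [B₂]·[L]·[J] / ([X₂]²·[AB]) = (1.8)·(0.041)·(0.25) / ((0.65)²·(0.0075)) = 5.8
Q = 5.8 < K = 71: net forward reaction.

no; Q < K, reaction proceeds forward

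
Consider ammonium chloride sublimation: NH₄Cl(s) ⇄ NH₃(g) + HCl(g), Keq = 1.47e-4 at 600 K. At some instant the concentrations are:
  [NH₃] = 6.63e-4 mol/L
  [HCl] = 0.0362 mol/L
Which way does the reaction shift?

(NH₄Cl is a pure solid — omitted from Q.)
Q = [NH₃]·[HCl] = (6.63e-4)·(0.0362) = 2.40e-5
Q = 2.40e-5 < Keq = 1.47e-4, so the forward reaction proceeds.

forward (toward products)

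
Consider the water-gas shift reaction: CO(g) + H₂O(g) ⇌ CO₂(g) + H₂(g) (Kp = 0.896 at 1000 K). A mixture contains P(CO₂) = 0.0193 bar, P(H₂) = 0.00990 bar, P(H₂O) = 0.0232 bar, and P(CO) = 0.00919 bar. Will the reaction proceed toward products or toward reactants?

neither direction; the system is at equilibrium

Qp = P(CO₂)·P(H₂) / (P(CO)·P(H₂O)) = (0.0193)·(0.00990) / ((0.00919)·(0.0232)) = 0.896
Qp = 0.896 = Kp, so the system is already at equilibrium.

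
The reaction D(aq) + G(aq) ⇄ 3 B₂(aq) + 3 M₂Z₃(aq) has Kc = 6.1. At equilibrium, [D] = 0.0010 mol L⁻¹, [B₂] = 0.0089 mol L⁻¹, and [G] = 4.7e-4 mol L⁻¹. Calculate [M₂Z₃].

At equilibrium, Kc = [B₂]³·[M₂Z₃]³ / ([D]·[G]) = 6.1.
(0.0089)³·([M₂Z₃])³ / ((0.0010)·(4.7e-4)) = 6.1
[M₂Z₃]³ = 4.07 ⇒ [M₂Z₃] = 1.6 mol L⁻¹

[M₂Z₃] = 1.6 mol L⁻¹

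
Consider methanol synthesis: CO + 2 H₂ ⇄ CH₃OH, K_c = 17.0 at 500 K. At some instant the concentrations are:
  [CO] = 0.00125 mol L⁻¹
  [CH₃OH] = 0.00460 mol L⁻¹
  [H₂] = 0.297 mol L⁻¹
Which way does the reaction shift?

Q_c = [CH₃OH] / ([CO]·[H₂]²) = (0.00460) / ((0.00125)·(0.297)²) = 41.7
Q_c = 41.7 > K_c = 17.0, so the reverse reaction proceeds.

reverse (toward reactants)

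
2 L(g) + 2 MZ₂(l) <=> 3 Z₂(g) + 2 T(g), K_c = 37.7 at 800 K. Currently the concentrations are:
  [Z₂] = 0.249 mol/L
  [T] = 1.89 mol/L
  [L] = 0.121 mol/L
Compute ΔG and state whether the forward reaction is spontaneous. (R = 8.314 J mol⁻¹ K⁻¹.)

(MZ₂ is a pure liquid — omitted from Q_c.)
Q_c = [Z₂]³·[T]² / [L]² = (0.249)³·(1.89)² / (0.121)² = 3.77
ΔG = RT ln(Q_c/K_c) = (8.314 J mol⁻¹ K⁻¹)(800 K) × ln(3.77/37.7)
   = (6.651 kJ/mol)(-2.303) = -15.3 kJ/mol
ΔG < 0, so the forward reaction is spontaneous (proceeds forward).

ΔG = -15.3 kJ/mol; the forward reaction is spontaneous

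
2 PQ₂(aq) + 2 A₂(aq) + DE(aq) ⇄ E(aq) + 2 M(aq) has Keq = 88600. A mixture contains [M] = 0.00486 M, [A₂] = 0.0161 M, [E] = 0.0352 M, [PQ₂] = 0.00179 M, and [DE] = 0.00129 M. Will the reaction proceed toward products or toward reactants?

in the reverse direction

Q = [E]·[M]² / ([PQ₂]²·[A₂]²·[DE]) = (0.0352)·(0.00486)² / ((0.00179)²·(0.0161)²·(0.00129)) = 7.76×10⁵
Q = 7.76×10⁵ > Keq = 88600, so the reverse reaction proceeds.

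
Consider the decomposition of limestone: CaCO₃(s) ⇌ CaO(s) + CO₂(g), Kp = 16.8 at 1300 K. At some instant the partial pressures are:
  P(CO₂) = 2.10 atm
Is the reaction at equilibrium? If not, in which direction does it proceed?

toward products

(CaCO₃, CaO are pure solids — omitted from Qp.)
Qp = P(CO₂) = 2.10
Qp = 2.10 < Kp = 16.8, so the forward reaction proceeds.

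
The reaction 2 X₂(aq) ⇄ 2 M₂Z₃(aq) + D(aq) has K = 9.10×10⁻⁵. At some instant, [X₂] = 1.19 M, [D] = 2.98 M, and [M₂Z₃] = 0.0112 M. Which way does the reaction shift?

Q = [M₂Z₃]²·[D] / [X₂]² = (0.0112)²·(2.98) / (1.19)² = 2.64×10⁻⁴
Q = 2.64×10⁻⁴ > K = 9.10×10⁻⁵, so the reverse reaction proceeds.

in the reverse direction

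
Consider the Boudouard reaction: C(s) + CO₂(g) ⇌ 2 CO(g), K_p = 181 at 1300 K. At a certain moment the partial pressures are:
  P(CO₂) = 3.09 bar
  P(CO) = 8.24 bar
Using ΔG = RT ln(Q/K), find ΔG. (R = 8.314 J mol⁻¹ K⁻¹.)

(C is a pure solid — omitted from Q_p.)
Q_p = P(CO)² / P(CO₂) = (8.24)² / (3.09) = 22.0
ΔG = RT ln(Q_p/K_p) = (8.314 J mol⁻¹ K⁻¹)(1300 K) × ln(22.0/181)
   = (10.81 kJ/mol)(-2.107) = -22.8 kJ/mol
ΔG < 0, so the forward reaction is spontaneous (proceeds forward).

ΔG = -22.8 kJ/mol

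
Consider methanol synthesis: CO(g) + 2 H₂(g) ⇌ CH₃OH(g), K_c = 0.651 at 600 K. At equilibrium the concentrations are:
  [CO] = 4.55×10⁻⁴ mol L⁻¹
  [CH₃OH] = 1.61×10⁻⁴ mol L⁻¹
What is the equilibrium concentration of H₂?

At equilibrium, K_c = [CH₃OH] / ([CO]·[H₂]²) = 0.651.
(1.61×10⁻⁴) / ((4.55×10⁻⁴)·([H₂])²) = 0.651
[H₂]² = 0.544 ⇒ [H₂] = 0.737 mol L⁻¹

[H₂] = 0.737 mol L⁻¹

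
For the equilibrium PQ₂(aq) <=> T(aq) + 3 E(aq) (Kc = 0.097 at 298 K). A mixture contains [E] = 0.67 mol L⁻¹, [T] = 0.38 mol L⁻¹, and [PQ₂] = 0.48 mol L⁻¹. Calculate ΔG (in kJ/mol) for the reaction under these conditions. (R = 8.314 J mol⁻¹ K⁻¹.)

ΔG = 2.22 kJ/mol

Qc = [T]·[E]³ / [PQ₂] = (0.38)·(0.67)³ / (0.48) = 0.238
ΔG = RT ln(Qc/Kc) = (8.314 J mol⁻¹ K⁻¹)(298 K) × ln(0.238/0.097)
   = (2.478 kJ/mol)(0.8976) = 2.22 kJ/mol
ΔG > 0, so the forward reaction is non-spontaneous (proceeds in reverse).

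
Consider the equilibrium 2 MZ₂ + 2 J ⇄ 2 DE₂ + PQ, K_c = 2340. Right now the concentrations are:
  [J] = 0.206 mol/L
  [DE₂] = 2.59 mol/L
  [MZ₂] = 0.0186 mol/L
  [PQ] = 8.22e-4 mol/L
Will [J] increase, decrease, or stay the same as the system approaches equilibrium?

decrease

Q_c = [DE₂]²·[PQ] / ([MZ₂]²·[J]²) = (2.59)²·(8.22e-4) / ((0.0186)²·(0.206)²) = 376
Q_c = 376 < K_c = 2340: net forward reaction.
J is a reactant, so it decreases.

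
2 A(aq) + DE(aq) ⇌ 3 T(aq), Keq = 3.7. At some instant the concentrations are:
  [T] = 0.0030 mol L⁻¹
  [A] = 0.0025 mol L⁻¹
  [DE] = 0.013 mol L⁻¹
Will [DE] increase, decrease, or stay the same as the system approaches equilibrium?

decrease

Q = [T]³ / ([A]²·[DE]) = (0.0030)³ / ((0.0025)²·(0.013)) = 0.33
Q = 0.33 < Keq = 3.7: net forward reaction.
DE is a reactant, so it decreases.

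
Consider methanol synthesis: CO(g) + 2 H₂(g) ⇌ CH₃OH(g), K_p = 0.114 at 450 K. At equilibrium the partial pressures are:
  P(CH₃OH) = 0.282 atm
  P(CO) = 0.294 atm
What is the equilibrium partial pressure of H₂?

P(H₂) = 2.90 atm

At equilibrium, K_p = P(CH₃OH) / (P(CO)·P(H₂)²) = 0.114.
(0.282) / ((0.294)·(P(H₂))²) = 0.114
P(H₂)² = 8.41 ⇒ P(H₂) = 2.90 atm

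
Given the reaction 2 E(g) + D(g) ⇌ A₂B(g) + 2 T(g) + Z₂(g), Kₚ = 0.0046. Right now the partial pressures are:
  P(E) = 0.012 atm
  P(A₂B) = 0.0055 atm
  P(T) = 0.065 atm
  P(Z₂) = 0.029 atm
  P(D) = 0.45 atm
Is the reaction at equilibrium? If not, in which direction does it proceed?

Qₚ = P(A₂B)·P(T)²·P(Z₂) / (P(E)²·P(D)) = (0.0055)·(0.065)²·(0.029) / ((0.012)²·(0.45)) = 0.010
Qₚ = 0.010 > Kₚ = 0.0046, so the reverse reaction proceeds.

toward reactants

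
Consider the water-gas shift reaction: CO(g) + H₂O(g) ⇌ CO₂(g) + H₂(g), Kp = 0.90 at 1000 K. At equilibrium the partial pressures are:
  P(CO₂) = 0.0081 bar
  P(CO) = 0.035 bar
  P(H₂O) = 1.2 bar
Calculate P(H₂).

P(H₂) = 4.7 bar

At equilibrium, Kp = P(CO₂)·P(H₂) / (P(CO)·P(H₂O)) = 0.90.
(0.0081)·(P(H₂)) / ((0.035)·(1.2)) = 0.90
P(H₂) = 4.67 = 4.7 bar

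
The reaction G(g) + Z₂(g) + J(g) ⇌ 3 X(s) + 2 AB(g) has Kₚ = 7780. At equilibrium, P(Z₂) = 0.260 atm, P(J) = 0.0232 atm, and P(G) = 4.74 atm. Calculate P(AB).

P(AB) = 14.9 atm

(X is a pure solid — omitted from Kₚ.)
At equilibrium, Kₚ = P(AB)² / (P(G)·P(Z₂)·P(J)) = 7780.
(P(AB))² / ((4.74)·(0.260)·(0.0232)) = 7780
P(AB)² = 222 ⇒ P(AB) = 14.9 atm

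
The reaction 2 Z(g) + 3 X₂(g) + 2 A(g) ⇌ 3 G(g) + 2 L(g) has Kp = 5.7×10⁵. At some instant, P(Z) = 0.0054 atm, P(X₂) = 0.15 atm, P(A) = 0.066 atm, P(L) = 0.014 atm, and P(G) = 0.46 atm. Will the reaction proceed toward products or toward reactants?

Qp = P(G)³·P(L)² / (P(Z)²·P(X₂)³·P(A)²) = (0.46)³·(0.014)² / ((0.0054)²·(0.15)³·(0.066)²) = 45000
Qp = 45000 < Kp = 5.7×10⁵, so the forward reaction proceeds.

toward products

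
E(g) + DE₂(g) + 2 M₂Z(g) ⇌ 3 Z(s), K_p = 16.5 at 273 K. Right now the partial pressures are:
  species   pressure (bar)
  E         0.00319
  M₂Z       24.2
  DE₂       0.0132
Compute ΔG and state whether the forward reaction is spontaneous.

ΔG = 2.04 kJ/mol; the forward reaction is non-spontaneous

(Z is a pure solid — omitted from Q_p.)
Q_p = 1 / (P(E)·P(DE₂)·P(M₂Z)²) = 1 / ((0.00319)·(0.0132)·(24.2)²) = 40.6
ΔG = RT ln(Q_p/K_p) = (8.314 J mol⁻¹ K⁻¹)(273 K) × ln(40.6/16.5)
   = (2.270 kJ/mol)(0.9004) = 2.04 kJ/mol
ΔG > 0, so the forward reaction is non-spontaneous (proceeds in reverse).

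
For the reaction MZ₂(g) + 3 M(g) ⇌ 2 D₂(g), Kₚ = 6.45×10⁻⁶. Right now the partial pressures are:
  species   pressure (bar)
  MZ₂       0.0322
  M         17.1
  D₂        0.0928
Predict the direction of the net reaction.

toward reactants

Qₚ = P(D₂)² / (P(MZ₂)·P(M)³) = (0.0928)² / ((0.0322)·(17.1)³) = 5.35×10⁻⁵
Qₚ = 5.35×10⁻⁵ > Kₚ = 6.45×10⁻⁶, so the reverse reaction proceeds.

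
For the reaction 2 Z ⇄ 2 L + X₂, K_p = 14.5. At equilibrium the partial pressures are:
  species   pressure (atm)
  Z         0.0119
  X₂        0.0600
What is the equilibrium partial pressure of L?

P(L) = 0.185 atm

At equilibrium, K_p = P(L)²·P(X₂) / P(Z)² = 14.5.
(P(L))²·(0.0600) / (0.0119)² = 14.5
P(L)² = 0.0342 ⇒ P(L) = 0.185 atm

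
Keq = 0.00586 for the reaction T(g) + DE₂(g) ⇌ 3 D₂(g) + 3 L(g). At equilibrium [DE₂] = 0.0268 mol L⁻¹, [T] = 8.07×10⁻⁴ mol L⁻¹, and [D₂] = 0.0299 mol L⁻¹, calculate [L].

At equilibrium, Keq = [D₂]³·[L]³ / ([T]·[DE₂]) = 0.00586.
(0.0299)³·([L])³ / ((8.07×10⁻⁴)·(0.0268)) = 0.00586
[L]³ = 0.00474 ⇒ [L] = 0.168 mol L⁻¹

[L] = 0.168 mol L⁻¹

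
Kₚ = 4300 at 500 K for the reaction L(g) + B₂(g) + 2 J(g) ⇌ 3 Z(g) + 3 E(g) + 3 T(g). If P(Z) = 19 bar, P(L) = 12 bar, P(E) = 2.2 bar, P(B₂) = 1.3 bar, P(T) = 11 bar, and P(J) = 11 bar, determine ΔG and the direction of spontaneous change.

Qₚ = P(Z)³·P(E)³·P(T)³ / (P(L)·P(B₂)·P(J)²) = (19)³·(2.2)³·(11)³ / ((12)·(1.3)·(11)²) = 51500
ΔG = RT ln(Qₚ/Kₚ) = (8.314 J mol⁻¹ K⁻¹)(500 K) × ln(51500/4300)
   = (4.157 kJ/mol)(2.483) = 10.3 kJ/mol
ΔG > 0, so the forward reaction is non-spontaneous (proceeds in reverse).

ΔG = 10.3 kJ/mol; the forward reaction is non-spontaneous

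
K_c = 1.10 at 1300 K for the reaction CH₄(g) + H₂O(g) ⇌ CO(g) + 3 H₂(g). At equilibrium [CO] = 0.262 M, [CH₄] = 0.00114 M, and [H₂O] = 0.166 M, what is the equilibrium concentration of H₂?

[H₂] = 0.0926 M

At equilibrium, K_c = [CO]·[H₂]³ / ([CH₄]·[H₂O]) = 1.10.
(0.262)·([H₂])³ / ((0.00114)·(0.166)) = 1.10
[H₂]³ = 7.95×10⁻⁴ ⇒ [H₂] = 0.0926 M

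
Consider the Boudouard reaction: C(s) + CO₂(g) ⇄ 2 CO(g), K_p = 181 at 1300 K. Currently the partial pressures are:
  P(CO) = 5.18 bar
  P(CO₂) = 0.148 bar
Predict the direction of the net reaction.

(C is a pure solid — omitted from Q_p.)
Q_p = P(CO)² / P(CO₂) = (5.18)² / (0.148) = 181
Q_p = 181 = K_p, so the system is already at equilibrium.

neither direction; the system is at equilibrium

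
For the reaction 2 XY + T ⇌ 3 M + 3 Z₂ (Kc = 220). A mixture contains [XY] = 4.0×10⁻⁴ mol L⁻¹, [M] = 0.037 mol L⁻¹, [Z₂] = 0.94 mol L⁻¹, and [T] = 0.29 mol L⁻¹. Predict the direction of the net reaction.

in the reverse direction

Qc = [M]³·[Z₂]³ / ([XY]²·[T]) = (0.037)³·(0.94)³ / ((4.0×10⁻⁴)²·(0.29)) = 910
Qc = 910 > Kc = 220, so the reverse reaction proceeds.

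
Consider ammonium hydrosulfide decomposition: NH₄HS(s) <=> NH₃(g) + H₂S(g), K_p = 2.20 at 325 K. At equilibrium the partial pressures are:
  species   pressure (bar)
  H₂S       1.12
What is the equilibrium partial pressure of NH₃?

P(NH₃) = 1.96 bar

(NH₄HS is a pure solid — omitted from K_p.)
At equilibrium, K_p = P(NH₃)·P(H₂S) = 2.20.
(P(NH₃))·(1.12) = 2.20
P(NH₃) = 1.96 bar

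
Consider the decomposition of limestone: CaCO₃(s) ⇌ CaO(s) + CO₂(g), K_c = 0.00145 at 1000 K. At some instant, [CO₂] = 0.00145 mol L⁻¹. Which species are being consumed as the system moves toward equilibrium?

none (at equilibrium)

(CaCO₃, CaO are pure solids — omitted from Q_c.)
Q_c = [CO₂] = 0.00145
Q_c = 0.00145 = K_c; the system is at equilibrium.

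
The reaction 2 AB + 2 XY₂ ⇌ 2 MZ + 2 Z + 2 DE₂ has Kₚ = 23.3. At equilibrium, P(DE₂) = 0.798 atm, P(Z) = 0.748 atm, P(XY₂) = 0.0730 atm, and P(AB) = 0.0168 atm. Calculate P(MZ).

P(MZ) = 0.00992 atm

At equilibrium, Kₚ = P(MZ)²·P(Z)²·P(DE₂)² / (P(AB)²·P(XY₂)²) = 23.3.
(P(MZ))²·(0.748)²·(0.798)² / ((0.0168)²·(0.0730)²) = 23.3
P(MZ)² = 9.84e-5 ⇒ P(MZ) = 0.00992 atm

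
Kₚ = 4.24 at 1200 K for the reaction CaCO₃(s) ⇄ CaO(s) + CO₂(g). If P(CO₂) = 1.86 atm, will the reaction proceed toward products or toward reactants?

in the forward direction

(CaCO₃, CaO are pure solids — omitted from Qₚ.)
Qₚ = P(CO₂) = 1.86
Qₚ = 1.86 < Kₚ = 4.24, so the forward reaction proceeds.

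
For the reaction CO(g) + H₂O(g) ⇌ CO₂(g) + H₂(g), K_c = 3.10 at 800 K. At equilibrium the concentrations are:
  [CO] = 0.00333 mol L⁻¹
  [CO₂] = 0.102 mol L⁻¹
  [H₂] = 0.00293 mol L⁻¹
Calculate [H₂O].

[H₂O] = 0.0290 mol L⁻¹

At equilibrium, K_c = [CO₂]·[H₂] / ([CO]·[H₂O]) = 3.10.
(0.102)·(0.00293) / ((0.00333)·([H₂O])) = 3.10
[H₂O] = 0.0290 mol L⁻¹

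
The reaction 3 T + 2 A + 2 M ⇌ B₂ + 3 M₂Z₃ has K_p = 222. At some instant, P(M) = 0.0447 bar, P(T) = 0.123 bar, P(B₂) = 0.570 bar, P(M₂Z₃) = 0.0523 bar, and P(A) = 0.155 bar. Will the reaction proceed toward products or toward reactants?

toward reactants

Q_p = P(B₂)·P(M₂Z₃)³ / (P(T)³·P(A)²·P(M)²) = (0.570)·(0.0523)³ / ((0.123)³·(0.155)²·(0.0447)²) = 913
Q_p = 913 > K_p = 222, so the reverse reaction proceeds.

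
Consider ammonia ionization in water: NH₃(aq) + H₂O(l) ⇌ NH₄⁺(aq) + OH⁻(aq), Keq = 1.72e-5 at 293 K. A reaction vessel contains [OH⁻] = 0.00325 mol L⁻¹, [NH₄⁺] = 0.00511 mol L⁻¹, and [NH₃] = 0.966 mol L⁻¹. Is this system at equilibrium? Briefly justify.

(H₂O is a pure liquid — omitted from Q.)
Q = [NH₄⁺]·[OH⁻] / [NH₃] = (0.00511)·(0.00325) / (0.966) = 1.72e-5
Q = 1.72e-5 = Keq; the system is at equilibrium.

yes, at equilibrium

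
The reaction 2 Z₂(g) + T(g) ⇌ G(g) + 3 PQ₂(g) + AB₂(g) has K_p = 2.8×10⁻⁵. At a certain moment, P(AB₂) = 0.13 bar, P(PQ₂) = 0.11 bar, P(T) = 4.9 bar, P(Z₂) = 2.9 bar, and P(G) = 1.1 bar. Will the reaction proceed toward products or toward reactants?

in the forward direction

Q_p = P(G)·P(PQ₂)³·P(AB₂) / (P(Z₂)²·P(T)) = (1.1)·(0.11)³·(0.13) / ((2.9)²·(4.9)) = 4.6×10⁻⁶
Q_p = 4.6×10⁻⁶ < K_p = 2.8×10⁻⁵, so the forward reaction proceeds.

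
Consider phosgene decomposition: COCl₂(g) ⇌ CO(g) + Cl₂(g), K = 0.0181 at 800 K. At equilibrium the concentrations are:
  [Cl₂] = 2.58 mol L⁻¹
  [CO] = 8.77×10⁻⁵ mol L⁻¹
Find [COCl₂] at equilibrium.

At equilibrium, K = [CO]·[Cl₂] / [COCl₂] = 0.0181.
(8.77×10⁻⁵)·(2.58) / ([COCl₂]) = 0.0181
[COCl₂] = 0.0125 mol L⁻¹

[COCl₂] = 0.0125 mol L⁻¹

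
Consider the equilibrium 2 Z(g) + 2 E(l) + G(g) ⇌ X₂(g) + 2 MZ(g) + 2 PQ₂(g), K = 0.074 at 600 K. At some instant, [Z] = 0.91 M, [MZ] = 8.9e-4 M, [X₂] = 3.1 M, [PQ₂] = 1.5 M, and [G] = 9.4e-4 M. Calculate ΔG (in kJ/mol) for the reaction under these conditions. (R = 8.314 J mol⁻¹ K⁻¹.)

ΔG = -11.7 kJ/mol

(E is a pure liquid — omitted from Q.)
Q = [X₂]·[MZ]²·[PQ₂]² / ([Z]²·[G]) = (3.1)·(8.9e-4)²·(1.5)² / ((0.91)²·(9.4e-4)) = 0.00710
ΔG = RT ln(Q/K) = (8.314 J mol⁻¹ K⁻¹)(600 K) × ln(0.00710/0.074)
   = (4.988 kJ/mol)(-2.344) = -11.7 kJ/mol
ΔG < 0, so the forward reaction is spontaneous (proceeds forward).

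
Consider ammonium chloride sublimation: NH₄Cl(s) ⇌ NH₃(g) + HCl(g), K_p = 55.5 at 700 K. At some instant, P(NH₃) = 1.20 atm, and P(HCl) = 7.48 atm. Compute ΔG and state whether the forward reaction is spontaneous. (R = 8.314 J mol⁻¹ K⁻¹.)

(NH₄Cl is a pure solid — omitted from Q_p.)
Q_p = P(NH₃)·P(HCl) = (1.20)·(7.48) = 8.98
ΔG = RT ln(Q_p/K_p) = (8.314 J mol⁻¹ K⁻¹)(700 K) × ln(8.98/55.5)
   = (5.820 kJ/mol)(-1.821) = -10.6 kJ/mol
ΔG < 0, so the forward reaction is spontaneous (proceeds forward).

ΔG = -10.6 kJ/mol; the forward reaction is spontaneous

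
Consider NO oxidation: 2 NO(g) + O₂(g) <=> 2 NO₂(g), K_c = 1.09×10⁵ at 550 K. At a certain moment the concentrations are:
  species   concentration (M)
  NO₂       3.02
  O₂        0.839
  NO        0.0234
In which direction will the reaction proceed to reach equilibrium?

Q_c = [NO₂]² / ([NO]²·[O₂]) = (3.02)² / ((0.0234)²·(0.839)) = 19900
Q_c = 19900 < K_c = 1.09×10⁵, so the forward reaction proceeds.

toward products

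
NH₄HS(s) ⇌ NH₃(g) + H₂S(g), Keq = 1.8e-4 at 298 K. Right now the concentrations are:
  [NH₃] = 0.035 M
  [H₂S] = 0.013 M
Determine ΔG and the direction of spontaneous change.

ΔG = 2.30 kJ/mol; the forward reaction is non-spontaneous

(NH₄HS is a pure solid — omitted from Q.)
Q = [NH₃]·[H₂S] = (0.035)·(0.013) = 4.55e-4
ΔG = RT ln(Q/Keq) = (8.314 J mol⁻¹ K⁻¹)(298 K) × ln(4.55e-4/1.8e-4)
   = (2.478 kJ/mol)(0.9273) = 2.30 kJ/mol
ΔG > 0, so the forward reaction is non-spontaneous (proceeds in reverse).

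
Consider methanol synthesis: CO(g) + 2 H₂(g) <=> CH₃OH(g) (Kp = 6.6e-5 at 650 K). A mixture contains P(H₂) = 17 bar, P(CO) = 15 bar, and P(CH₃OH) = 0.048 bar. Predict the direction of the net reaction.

forward (toward products)

Qp = P(CH₃OH) / (P(CO)·P(H₂)²) = (0.048) / ((15)·(17)²) = 1.1e-5
Qp = 1.1e-5 < Kp = 6.6e-5, so the forward reaction proceeds.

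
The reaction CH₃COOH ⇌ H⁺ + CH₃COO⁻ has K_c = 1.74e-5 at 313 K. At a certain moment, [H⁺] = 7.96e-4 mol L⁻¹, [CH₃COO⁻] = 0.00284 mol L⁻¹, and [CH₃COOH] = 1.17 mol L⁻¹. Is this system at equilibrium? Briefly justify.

no; Q < K, reaction proceeds forward

Q_c = [H⁺]·[CH₃COO⁻] / [CH₃COOH] = (7.96e-4)·(0.00284) / (1.17) = 1.93e-6
Q_c = 1.93e-6 < K_c = 1.74e-5: net forward reaction.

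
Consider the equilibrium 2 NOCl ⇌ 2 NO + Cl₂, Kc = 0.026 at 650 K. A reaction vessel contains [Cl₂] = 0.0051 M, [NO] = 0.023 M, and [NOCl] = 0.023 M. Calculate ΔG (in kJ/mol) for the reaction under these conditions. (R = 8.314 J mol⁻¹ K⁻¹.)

Qc = [NO]²·[Cl₂] / [NOCl]² = (0.023)²·(0.0051) / (0.023)² = 0.00510
ΔG = RT ln(Qc/Kc) = (8.314 J mol⁻¹ K⁻¹)(650 K) × ln(0.00510/0.026)
   = (5.404 kJ/mol)(-1.629) = -8.80 kJ/mol
ΔG < 0, so the forward reaction is spontaneous (proceeds forward).

ΔG = -8.80 kJ/mol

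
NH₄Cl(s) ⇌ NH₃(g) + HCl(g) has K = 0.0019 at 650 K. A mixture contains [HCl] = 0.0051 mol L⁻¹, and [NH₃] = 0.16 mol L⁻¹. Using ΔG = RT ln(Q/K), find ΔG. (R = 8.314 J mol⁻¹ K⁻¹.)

ΔG = -4.57 kJ/mol

(NH₄Cl is a pure solid — omitted from Q.)
Q = [NH₃]·[HCl] = (0.16)·(0.0051) = 8.16e-4
ΔG = RT ln(Q/K) = (8.314 J mol⁻¹ K⁻¹)(650 K) × ln(8.16e-4/0.0019)
   = (5.404 kJ/mol)(-0.8452) = -4.57 kJ/mol
ΔG < 0, so the forward reaction is spontaneous (proceeds forward).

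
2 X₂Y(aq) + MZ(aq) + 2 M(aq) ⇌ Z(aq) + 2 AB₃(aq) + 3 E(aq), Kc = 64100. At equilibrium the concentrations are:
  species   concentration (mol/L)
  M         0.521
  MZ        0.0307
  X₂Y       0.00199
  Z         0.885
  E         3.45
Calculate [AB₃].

At equilibrium, Kc = [Z]·[AB₃]²·[E]³ / ([X₂Y]²·[MZ]·[M]²) = 64100.
(0.885)·([AB₃])²·(3.45)³ / ((0.00199)²·(0.0307)·(0.521)²) = 64100
[AB₃]² = 5.82×10⁻⁵ ⇒ [AB₃] = 0.00763 mol/L

[AB₃] = 0.00763 mol/L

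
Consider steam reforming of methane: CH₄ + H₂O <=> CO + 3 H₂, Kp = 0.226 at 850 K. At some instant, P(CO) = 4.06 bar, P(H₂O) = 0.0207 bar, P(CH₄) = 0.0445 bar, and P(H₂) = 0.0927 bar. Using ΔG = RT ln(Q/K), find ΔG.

ΔG = 19.4 kJ/mol

Qp = P(CO)·P(H₂)³ / (P(CH₄)·P(H₂O)) = (4.06)·(0.0927)³ / ((0.0445)·(0.0207)) = 3.51
ΔG = RT ln(Qp/Kp) = (8.314 J mol⁻¹ K⁻¹)(850 K) × ln(3.51/0.226)
   = (7.067 kJ/mol)(2.743) = 19.4 kJ/mol
ΔG > 0, so the forward reaction is non-spontaneous (proceeds in reverse).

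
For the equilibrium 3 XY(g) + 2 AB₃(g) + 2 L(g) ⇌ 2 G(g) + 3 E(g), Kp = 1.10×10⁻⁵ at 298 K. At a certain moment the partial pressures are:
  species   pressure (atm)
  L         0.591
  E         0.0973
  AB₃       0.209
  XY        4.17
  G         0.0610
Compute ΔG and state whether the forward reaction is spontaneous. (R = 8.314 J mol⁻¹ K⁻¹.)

ΔG = -3.14 kJ/mol; the forward reaction is spontaneous

Qp = P(G)²·P(E)³ / (P(XY)³·P(AB₃)²·P(L)²) = (0.0610)²·(0.0973)³ / ((4.17)³·(0.209)²·(0.591)²) = 3.10×10⁻⁶
ΔG = RT ln(Qp/Kp) = (8.314 J mol⁻¹ K⁻¹)(298 K) × ln(3.10×10⁻⁶/1.10×10⁻⁵)
   = (2.478 kJ/mol)(-1.266) = -3.14 kJ/mol
ΔG < 0, so the forward reaction is spontaneous (proceeds forward).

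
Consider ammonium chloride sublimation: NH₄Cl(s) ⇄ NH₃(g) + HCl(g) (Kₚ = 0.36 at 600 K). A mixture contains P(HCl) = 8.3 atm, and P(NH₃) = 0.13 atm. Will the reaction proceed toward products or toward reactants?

(NH₄Cl is a pure solid — omitted from Qₚ.)
Qₚ = P(NH₃)·P(HCl) = (0.13)·(8.3) = 1.1
Qₚ = 1.1 > Kₚ = 0.36, so the reverse reaction proceeds.

to the left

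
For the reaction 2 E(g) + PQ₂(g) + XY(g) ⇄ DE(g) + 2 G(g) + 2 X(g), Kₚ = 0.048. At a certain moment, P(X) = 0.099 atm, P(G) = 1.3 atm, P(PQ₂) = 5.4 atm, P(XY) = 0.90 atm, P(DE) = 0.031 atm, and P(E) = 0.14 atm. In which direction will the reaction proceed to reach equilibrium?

Qₚ = P(DE)·P(G)²·P(X)² / (P(E)²·P(PQ₂)·P(XY)) = (0.031)·(1.3)²·(0.099)² / ((0.14)²·(5.4)·(0.90)) = 0.0054
Qₚ = 0.0054 < Kₚ = 0.048, so the forward reaction proceeds.

toward products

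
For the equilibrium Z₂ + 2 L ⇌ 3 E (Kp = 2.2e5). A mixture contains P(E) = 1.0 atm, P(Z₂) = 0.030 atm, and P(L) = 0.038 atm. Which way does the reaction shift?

in the forward direction

Qp = P(E)³ / (P(Z₂)·P(L)²) = (1.0)³ / ((0.030)·(0.038)²) = 23000
Qp = 23000 < Kp = 2.2e5, so the forward reaction proceeds.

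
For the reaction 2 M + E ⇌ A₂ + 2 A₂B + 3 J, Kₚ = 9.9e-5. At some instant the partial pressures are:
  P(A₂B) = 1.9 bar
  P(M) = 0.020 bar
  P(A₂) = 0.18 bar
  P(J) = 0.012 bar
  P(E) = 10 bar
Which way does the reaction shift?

Qₚ = P(A₂)·P(A₂B)²·P(J)³ / (P(M)²·P(E)) = (0.18)·(1.9)²·(0.012)³ / ((0.020)²·(10)) = 2.8e-4
Qₚ = 2.8e-4 > Kₚ = 9.9e-5, so the reverse reaction proceeds.

in the reverse direction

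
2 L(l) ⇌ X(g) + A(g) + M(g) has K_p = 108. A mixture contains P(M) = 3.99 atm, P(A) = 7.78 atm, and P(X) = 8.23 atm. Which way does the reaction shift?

in the reverse direction

(L is a pure liquid — omitted from Q_p.)
Q_p = P(X)·P(A)·P(M) = (8.23)·(7.78)·(3.99) = 255
Q_p = 255 > K_p = 108, so the reverse reaction proceeds.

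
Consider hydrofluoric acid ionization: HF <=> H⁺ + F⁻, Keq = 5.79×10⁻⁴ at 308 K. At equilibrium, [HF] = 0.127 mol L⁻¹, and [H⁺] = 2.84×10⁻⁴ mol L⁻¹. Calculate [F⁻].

At equilibrium, Keq = [H⁺]·[F⁻] / [HF] = 5.79×10⁻⁴.
(2.84×10⁻⁴)·([F⁻]) / (0.127) = 5.79×10⁻⁴
[F⁻] = 0.259 mol L⁻¹

[F⁻] = 0.259 mol L⁻¹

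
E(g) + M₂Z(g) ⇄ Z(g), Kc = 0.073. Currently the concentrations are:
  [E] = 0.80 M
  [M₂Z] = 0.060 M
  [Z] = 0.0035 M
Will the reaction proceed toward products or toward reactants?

at equilibrium

Qc = [Z] / ([E]·[M₂Z]) = (0.0035) / ((0.80)·(0.060)) = 0.073
Qc = 0.073 = Kc, so the system is already at equilibrium.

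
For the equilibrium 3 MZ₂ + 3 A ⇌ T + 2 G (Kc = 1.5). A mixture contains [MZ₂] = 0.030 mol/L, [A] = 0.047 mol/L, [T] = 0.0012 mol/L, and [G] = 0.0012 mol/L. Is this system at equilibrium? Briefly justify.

Qc = [T]·[G]² / ([MZ₂]³·[A]³) = (0.0012)·(0.0012)² / ((0.030)³·(0.047)³) = 0.62
Qc = 0.62 < Kc = 1.5: net forward reaction.

no; Q < K, reaction proceeds forward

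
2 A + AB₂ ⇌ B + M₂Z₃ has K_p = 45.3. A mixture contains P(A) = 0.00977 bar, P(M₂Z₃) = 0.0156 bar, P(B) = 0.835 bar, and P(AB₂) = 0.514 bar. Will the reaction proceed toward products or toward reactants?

Q_p = P(B)·P(M₂Z₃) / (P(A)²·P(AB₂)) = (0.835)·(0.0156) / ((0.00977)²·(0.514)) = 265
Q_p = 265 > K_p = 45.3, so the reverse reaction proceeds.

toward reactants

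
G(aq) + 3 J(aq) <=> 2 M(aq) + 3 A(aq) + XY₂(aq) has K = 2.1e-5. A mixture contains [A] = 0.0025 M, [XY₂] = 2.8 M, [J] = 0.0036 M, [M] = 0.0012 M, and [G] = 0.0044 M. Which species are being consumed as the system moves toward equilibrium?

Q = [M]²·[A]³·[XY₂] / ([G]·[J]³) = (0.0012)²·(0.0025)³·(2.8) / ((0.0044)·(0.0036)³) = 3.1e-4
Q = 3.1e-4 > K = 2.1e-5: net reverse reaction.

M, A, XY₂ (products)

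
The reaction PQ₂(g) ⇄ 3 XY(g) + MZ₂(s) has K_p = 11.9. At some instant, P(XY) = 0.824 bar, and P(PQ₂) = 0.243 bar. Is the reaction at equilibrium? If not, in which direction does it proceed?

toward products

(MZ₂ is a pure solid — omitted from Q_p.)
Q_p = P(XY)³ / P(PQ₂) = (0.824)³ / (0.243) = 2.30
Q_p = 2.30 < K_p = 11.9, so the forward reaction proceeds.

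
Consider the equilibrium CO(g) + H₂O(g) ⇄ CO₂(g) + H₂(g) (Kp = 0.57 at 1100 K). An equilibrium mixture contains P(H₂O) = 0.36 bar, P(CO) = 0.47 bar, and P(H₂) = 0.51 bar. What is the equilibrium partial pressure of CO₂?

At equilibrium, Kp = P(CO₂)·P(H₂) / (P(CO)·P(H₂O)) = 0.57.
(P(CO₂))·(0.51) / ((0.47)·(0.36)) = 0.57
P(CO₂) = 0.189 = 0.19 bar

P(CO₂) = 0.19 bar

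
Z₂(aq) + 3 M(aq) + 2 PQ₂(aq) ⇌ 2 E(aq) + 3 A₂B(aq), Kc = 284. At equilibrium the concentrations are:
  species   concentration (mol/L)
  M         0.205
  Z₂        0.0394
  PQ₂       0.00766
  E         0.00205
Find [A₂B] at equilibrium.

At equilibrium, Kc = [E]²·[A₂B]³ / ([Z₂]·[M]³·[PQ₂]²) = 284.
(0.00205)²·([A₂B])³ / ((0.0394)·(0.205)³·(0.00766)²) = 284
[A₂B]³ = 1.35 ⇒ [A₂B] = 1.10 mol/L

[A₂B] = 1.10 mol/L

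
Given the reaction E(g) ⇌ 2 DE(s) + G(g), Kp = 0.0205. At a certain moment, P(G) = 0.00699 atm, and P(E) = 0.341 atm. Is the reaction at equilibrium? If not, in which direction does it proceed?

at equilibrium

(DE is a pure solid — omitted from Qp.)
Qp = P(G) / P(E) = (0.00699) / (0.341) = 0.0205
Qp = 0.0205 = Kp, so the system is already at equilibrium.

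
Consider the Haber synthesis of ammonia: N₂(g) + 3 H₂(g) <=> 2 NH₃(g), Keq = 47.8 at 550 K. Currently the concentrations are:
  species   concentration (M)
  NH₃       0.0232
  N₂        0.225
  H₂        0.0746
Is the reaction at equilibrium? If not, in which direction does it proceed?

Q = [NH₃]² / ([N₂]·[H₂]³) = (0.0232)² / ((0.225)·(0.0746)³) = 5.76
Q = 5.76 < Keq = 47.8, so the forward reaction proceeds.

to the right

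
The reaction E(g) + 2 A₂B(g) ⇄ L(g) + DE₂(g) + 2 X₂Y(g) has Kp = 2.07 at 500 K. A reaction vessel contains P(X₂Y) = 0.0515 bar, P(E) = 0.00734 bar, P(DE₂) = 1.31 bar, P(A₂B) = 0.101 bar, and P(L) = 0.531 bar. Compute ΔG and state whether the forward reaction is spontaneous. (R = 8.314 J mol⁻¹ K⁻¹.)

Qp = P(L)·P(DE₂)·P(X₂Y)² / (P(E)·P(A₂B)²) = (0.531)·(1.31)·(0.0515)² / ((0.00734)·(0.101)²) = 24.6
ΔG = RT ln(Qp/Kp) = (8.314 J mol⁻¹ K⁻¹)(500 K) × ln(24.6/2.07)
   = (4.157 kJ/mol)(2.475) = 10.3 kJ/mol
ΔG > 0, so the forward reaction is non-spontaneous (proceeds in reverse).

ΔG = 10.3 kJ/mol; the forward reaction is non-spontaneous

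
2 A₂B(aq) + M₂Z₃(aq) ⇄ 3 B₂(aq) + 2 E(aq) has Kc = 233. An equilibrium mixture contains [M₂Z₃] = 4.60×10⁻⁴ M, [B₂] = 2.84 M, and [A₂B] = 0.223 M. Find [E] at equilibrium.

[E] = 0.0153 M

At equilibrium, Kc = [B₂]³·[E]² / ([A₂B]²·[M₂Z₃]) = 233.
(2.84)³·([E])² / ((0.223)²·(4.60×10⁻⁴)) = 233
[E]² = 2.33×10⁻⁴ ⇒ [E] = 0.0153 M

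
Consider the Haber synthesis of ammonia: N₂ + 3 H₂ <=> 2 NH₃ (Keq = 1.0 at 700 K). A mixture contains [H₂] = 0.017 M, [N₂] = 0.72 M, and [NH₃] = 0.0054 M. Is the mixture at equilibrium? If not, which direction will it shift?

no; Q > K, reaction proceeds in reverse

Q = [NH₃]² / ([N₂]·[H₂]³) = (0.0054)² / ((0.72)·(0.017)³) = 8.2
Q = 8.2 > Keq = 1.0: net reverse reaction.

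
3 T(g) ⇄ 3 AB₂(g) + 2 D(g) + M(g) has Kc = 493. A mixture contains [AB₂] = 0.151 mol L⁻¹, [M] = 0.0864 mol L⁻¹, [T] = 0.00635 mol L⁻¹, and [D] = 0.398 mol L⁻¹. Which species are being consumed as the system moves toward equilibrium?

Qc = [AB₂]³·[D]²·[M] / [T]³ = (0.151)³·(0.398)²·(0.0864) / (0.00635)³ = 184
Qc = 184 < Kc = 493: net forward reaction.

T (reactants)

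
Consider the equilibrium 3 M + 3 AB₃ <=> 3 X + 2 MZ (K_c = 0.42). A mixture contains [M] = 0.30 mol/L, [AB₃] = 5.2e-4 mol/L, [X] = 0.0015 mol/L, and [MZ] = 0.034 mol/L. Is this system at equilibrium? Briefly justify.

Q_c = [X]³·[MZ]² / ([M]³·[AB₃]³) = (0.0015)³·(0.034)² / ((0.30)³·(5.2e-4)³) = 1.0
Q_c = 1.0 > K_c = 0.42: net reverse reaction.

no; Q > K, reaction proceeds in reverse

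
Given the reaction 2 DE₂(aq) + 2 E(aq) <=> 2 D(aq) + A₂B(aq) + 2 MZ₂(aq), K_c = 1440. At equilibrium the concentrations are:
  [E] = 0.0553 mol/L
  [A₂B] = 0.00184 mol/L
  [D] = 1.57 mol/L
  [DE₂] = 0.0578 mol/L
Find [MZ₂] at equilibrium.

[MZ₂] = 1.80 mol/L

At equilibrium, K_c = [D]²·[A₂B]·[MZ₂]² / ([DE₂]²·[E]²) = 1440.
(1.57)²·(0.00184)·([MZ₂])² / ((0.0578)²·(0.0553)²) = 1440
[MZ₂]² = 3.24 ⇒ [MZ₂] = 1.80 mol/L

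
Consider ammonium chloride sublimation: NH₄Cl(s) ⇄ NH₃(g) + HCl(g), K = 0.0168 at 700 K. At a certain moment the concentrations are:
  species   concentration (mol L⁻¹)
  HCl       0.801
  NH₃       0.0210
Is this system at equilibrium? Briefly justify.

yes, at equilibrium

(NH₄Cl is a pure solid — omitted from Q.)
Q = [NH₃]·[HCl] = (0.0210)·(0.801) = 0.0168
Q = 0.0168 = K; the system is at equilibrium.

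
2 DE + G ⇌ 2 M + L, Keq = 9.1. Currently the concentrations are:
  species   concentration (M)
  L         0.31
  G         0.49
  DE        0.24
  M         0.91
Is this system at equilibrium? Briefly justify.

Q = [M]²·[L] / ([DE]²·[G]) = (0.91)²·(0.31) / ((0.24)²·(0.49)) = 9.1
Q = 9.1 = Keq; the system is at equilibrium.

yes, at equilibrium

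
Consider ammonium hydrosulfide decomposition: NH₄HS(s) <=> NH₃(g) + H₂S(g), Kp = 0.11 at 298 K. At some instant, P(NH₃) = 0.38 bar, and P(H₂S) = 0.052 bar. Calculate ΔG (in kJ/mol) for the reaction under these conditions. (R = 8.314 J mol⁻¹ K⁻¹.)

(NH₄HS is a pure solid — omitted from Qp.)
Qp = P(NH₃)·P(H₂S) = (0.38)·(0.052) = 0.0198
ΔG = RT ln(Qp/Kp) = (8.314 J mol⁻¹ K⁻¹)(298 K) × ln(0.0198/0.11)
   = (2.478 kJ/mol)(-1.715) = -4.25 kJ/mol
ΔG < 0, so the forward reaction is spontaneous (proceeds forward).

ΔG = -4.25 kJ/mol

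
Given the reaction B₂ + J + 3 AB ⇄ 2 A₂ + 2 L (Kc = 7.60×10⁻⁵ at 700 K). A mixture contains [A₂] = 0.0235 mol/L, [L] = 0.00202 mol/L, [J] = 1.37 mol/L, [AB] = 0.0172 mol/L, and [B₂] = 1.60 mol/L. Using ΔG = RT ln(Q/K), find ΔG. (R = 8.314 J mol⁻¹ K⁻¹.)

Qc = [A₂]²·[L]² / ([B₂]·[J]·[AB]³) = (0.0235)²·(0.00202)² / ((1.60)·(1.37)·(0.0172)³) = 2.02×10⁻⁴
ΔG = RT ln(Qc/Kc) = (8.314 J mol⁻¹ K⁻¹)(700 K) × ln(2.02×10⁻⁴/7.60×10⁻⁵)
   = (5.820 kJ/mol)(0.9775) = 5.69 kJ/mol
ΔG > 0, so the forward reaction is non-spontaneous (proceeds in reverse).

ΔG = 5.69 kJ/mol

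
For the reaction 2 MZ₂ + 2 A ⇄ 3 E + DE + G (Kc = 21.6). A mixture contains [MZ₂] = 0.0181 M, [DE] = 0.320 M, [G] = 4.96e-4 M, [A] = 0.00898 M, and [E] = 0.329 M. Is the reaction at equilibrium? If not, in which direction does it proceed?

Qc = [E]³·[DE]·[G] / ([MZ₂]²·[A]²) = (0.329)³·(0.320)·(4.96e-4) / ((0.0181)²·(0.00898)²) = 214
Qc = 214 > Kc = 21.6, so the reverse reaction proceeds.

in the reverse direction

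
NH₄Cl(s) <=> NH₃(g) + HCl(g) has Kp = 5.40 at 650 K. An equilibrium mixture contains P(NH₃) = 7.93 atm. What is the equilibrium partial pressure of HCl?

P(HCl) = 0.681 atm

(NH₄Cl is a pure solid — omitted from Kp.)
At equilibrium, Kp = P(NH₃)·P(HCl) = 5.40.
(7.93)·(P(HCl)) = 5.40
P(HCl) = 0.681 atm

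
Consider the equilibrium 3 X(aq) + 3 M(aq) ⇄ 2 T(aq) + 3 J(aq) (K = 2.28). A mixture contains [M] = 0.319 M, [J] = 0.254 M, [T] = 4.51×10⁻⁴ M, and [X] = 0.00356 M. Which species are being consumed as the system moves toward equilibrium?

Q = [T]²·[J]³ / ([X]³·[M]³) = (4.51×10⁻⁴)²·(0.254)³ / ((0.00356)³·(0.319)³) = 2.28
Q = 2.28 = K; the system is at equilibrium.

none (at equilibrium)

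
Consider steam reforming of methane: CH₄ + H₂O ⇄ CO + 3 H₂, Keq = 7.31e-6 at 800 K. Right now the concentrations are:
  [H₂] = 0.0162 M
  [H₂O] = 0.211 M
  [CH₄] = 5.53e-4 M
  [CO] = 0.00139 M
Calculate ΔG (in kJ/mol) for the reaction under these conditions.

ΔG = 12.9 kJ/mol

Q = [CO]·[H₂]³ / ([CH₄]·[H₂O]) = (0.00139)·(0.0162)³ / ((5.53e-4)·(0.211)) = 5.06e-5
ΔG = RT ln(Q/Keq) = (8.314 J mol⁻¹ K⁻¹)(800 K) × ln(5.06e-5/7.31e-6)
   = (6.651 kJ/mol)(1.935) = 12.9 kJ/mol
ΔG > 0, so the forward reaction is non-spontaneous (proceeds in reverse).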